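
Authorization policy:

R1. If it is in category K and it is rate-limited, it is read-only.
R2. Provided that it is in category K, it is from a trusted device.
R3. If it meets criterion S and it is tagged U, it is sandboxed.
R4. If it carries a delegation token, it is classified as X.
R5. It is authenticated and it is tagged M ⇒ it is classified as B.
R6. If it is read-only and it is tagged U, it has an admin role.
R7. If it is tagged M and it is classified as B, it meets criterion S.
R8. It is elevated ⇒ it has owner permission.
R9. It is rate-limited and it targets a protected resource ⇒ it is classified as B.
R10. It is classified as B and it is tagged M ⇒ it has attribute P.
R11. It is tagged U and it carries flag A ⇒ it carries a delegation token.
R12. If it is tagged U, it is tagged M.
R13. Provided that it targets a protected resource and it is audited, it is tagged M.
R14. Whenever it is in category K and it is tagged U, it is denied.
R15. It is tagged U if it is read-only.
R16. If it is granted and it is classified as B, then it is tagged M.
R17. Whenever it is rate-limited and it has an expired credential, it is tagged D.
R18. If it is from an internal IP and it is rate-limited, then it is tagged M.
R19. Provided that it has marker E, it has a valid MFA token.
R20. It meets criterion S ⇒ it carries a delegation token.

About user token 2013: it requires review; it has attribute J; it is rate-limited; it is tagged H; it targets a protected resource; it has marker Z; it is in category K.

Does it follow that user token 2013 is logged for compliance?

Forward chaining from the given facts derives: is read-only, is from a trusted device, is classified as B, is tagged U, has an admin role, is tagged M, is denied, meets criterion S, has attribute P, carries a delegation token, is sandboxed, is classified as X.
No rule has "it is logged for compliance" as its conclusion, and it is not among the given facts.

No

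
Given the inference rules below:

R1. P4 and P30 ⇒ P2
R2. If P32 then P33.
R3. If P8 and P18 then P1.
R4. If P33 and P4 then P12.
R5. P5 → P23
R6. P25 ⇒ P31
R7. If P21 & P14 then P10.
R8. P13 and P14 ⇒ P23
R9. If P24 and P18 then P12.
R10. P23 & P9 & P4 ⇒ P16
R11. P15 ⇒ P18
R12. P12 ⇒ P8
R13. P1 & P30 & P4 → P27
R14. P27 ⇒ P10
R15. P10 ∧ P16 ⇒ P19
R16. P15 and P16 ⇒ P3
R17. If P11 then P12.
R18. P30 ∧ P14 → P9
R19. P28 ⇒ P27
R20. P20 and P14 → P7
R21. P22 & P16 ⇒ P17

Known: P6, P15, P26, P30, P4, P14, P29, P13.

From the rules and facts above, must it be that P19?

No

Forward chaining from the given facts derives: P2, P23, P18, P9, P16, P3.
The only rule concluding P19 is R15, which needs P10; that is never established.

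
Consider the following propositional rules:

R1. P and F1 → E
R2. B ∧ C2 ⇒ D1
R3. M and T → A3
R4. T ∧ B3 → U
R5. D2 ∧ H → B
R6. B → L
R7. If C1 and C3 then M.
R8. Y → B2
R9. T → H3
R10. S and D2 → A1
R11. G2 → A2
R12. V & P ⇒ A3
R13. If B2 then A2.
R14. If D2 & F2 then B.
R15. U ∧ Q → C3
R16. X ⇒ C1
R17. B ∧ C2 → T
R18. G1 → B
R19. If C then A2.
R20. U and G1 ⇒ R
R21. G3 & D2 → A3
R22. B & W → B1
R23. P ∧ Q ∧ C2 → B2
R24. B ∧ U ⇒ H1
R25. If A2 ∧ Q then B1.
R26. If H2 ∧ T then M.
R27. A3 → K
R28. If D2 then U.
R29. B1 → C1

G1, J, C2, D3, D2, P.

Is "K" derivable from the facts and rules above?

Forward chaining from the given facts derives: B, U, D1, L, T, R, H1, H3.
The only rule concluding K is R27, which needs A3; that is never established.

No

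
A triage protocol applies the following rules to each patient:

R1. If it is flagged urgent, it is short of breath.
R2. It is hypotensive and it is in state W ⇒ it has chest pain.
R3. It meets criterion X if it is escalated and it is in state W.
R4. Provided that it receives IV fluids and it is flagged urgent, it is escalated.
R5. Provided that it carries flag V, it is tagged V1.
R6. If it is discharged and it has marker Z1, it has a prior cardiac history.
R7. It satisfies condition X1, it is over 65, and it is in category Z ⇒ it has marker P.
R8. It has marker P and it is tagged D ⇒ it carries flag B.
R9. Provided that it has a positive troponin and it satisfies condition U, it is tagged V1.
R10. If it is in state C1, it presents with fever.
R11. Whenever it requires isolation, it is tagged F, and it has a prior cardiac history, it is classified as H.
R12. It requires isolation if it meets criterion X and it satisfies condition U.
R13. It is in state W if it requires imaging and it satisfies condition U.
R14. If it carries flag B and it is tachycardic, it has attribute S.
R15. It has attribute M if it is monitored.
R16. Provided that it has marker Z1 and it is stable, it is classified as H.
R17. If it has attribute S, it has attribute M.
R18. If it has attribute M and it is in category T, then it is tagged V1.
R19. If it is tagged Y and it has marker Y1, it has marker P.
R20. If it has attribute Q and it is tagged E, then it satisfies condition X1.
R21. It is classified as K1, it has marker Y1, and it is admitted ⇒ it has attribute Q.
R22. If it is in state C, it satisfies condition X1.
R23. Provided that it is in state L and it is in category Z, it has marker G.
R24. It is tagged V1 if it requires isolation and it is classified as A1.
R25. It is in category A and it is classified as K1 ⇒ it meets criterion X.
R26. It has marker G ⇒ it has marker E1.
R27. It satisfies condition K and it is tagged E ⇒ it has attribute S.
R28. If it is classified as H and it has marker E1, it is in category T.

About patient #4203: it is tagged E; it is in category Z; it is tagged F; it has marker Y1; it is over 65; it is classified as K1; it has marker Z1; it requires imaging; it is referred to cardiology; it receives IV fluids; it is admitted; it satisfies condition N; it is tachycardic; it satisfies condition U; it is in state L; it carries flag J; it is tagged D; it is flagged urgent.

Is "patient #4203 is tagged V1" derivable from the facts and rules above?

No

Forward chaining from the given facts derives: is short of breath, is escalated, is in state W, has attribute Q, has marker G, has marker E1, meets criterion X, requires isolation, satisfies condition X1, has marker P, carries flag B, has attribute S, has attribute M.
Rules concluding "it is tagged V1": R5 needs "it carries flag V"; R9 needs "it has a positive troponin"; R18 needs "it is in category T"; R24 needs "it is classified as A1" — none of these are established.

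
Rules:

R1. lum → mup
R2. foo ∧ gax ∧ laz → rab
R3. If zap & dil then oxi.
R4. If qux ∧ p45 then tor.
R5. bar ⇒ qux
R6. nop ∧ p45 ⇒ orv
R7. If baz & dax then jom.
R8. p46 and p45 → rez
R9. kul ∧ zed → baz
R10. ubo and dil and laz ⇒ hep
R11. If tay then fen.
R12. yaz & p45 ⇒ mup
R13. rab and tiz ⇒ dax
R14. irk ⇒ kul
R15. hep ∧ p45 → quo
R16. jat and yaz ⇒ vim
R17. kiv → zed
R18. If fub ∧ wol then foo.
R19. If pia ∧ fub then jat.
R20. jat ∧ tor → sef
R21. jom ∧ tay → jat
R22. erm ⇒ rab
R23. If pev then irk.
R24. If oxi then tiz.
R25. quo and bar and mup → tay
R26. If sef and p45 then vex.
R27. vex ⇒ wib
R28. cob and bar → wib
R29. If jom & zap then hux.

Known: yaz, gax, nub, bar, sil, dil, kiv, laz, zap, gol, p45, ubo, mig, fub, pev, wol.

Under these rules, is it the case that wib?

oxi  (by R3: zap, dil)
qux  (by R5: bar)
hep  (by R10: ubo, dil, laz)
mup  (by R12: yaz, p45)
quo  (by R15: hep, p45)
zed  (by R17: kiv)
foo  (by R18: fub, wol)
irk  (by R23: pev)
tiz  (by R24: oxi)
tay  (by R25: quo, bar, mup)
rab  (by R2: foo, gax, laz)
tor  (by R4: qux, p45)
dax  (by R13: rab, tiz)
kul  (by R14: irk)
baz  (by R9: kul, zed)
jom  (by R7: baz, dax)
jat  (by R21: jom, tay)
sef  (by R20: jat, tor)
vex  (by R26: sef, p45)
wib  (by R27: vex)

Yes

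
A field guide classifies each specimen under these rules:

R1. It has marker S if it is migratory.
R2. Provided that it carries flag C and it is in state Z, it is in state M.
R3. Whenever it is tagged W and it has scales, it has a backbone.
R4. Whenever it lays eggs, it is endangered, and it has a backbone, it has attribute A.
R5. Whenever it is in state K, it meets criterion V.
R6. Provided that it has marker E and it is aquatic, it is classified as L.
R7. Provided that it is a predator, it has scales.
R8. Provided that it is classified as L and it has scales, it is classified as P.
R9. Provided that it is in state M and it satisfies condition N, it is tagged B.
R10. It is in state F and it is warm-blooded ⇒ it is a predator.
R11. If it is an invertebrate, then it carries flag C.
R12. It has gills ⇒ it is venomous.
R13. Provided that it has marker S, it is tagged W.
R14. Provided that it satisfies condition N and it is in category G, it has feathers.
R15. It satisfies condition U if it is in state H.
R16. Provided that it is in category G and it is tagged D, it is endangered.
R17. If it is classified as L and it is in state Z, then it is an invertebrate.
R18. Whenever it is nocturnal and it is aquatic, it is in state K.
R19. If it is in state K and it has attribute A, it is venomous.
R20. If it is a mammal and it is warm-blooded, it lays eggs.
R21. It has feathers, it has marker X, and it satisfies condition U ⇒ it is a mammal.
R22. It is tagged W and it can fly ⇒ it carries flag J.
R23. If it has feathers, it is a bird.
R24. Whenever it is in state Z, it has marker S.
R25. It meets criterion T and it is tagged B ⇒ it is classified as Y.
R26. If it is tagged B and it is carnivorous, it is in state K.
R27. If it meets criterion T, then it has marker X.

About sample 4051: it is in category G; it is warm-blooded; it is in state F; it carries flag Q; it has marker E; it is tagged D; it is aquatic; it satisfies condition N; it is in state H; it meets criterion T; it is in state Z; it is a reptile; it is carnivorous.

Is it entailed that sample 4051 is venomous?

By R6 (it has marker E, it is aquatic): it is classified as L.
By R10 (it is in state F, it is warm-blooded): it is a predator.
By R14 (it satisfies condition N, it is in category G): it has feathers.
By R15 (it is in state H): it satisfies condition U.
By R16 (it is in category G, it is tagged D): it is endangered.
By R17 (it is classified as L, it is in state Z): it is an invertebrate.
By R24 (it is in state Z): it has marker S.
By R27 (it meets criterion T): it has marker X.
By R7 (it is a predator): it has scales.
By R11 (it is an invertebrate): it carries flag C.
By R13 (it has marker S): it is tagged W.
By R21 (it has feathers, it has marker X, it satisfies condition U): it is a mammal.
By R2 (it carries flag C, it is in state Z): it is in state M.
By R3 (it is tagged W, it has scales): it has a backbone.
By R9 (it is in state M, it satisfies condition N): it is tagged B.
By R20 (it is a mammal, it is warm-blooded): it lays eggs.
By R26 (it is tagged B, it is carnivorous): it is in state K.
By R4 (it lays eggs, it is endangered, it has a backbone): it has attribute A.
By R19 (it is in state K, it has attribute A): it is venomous.

Yes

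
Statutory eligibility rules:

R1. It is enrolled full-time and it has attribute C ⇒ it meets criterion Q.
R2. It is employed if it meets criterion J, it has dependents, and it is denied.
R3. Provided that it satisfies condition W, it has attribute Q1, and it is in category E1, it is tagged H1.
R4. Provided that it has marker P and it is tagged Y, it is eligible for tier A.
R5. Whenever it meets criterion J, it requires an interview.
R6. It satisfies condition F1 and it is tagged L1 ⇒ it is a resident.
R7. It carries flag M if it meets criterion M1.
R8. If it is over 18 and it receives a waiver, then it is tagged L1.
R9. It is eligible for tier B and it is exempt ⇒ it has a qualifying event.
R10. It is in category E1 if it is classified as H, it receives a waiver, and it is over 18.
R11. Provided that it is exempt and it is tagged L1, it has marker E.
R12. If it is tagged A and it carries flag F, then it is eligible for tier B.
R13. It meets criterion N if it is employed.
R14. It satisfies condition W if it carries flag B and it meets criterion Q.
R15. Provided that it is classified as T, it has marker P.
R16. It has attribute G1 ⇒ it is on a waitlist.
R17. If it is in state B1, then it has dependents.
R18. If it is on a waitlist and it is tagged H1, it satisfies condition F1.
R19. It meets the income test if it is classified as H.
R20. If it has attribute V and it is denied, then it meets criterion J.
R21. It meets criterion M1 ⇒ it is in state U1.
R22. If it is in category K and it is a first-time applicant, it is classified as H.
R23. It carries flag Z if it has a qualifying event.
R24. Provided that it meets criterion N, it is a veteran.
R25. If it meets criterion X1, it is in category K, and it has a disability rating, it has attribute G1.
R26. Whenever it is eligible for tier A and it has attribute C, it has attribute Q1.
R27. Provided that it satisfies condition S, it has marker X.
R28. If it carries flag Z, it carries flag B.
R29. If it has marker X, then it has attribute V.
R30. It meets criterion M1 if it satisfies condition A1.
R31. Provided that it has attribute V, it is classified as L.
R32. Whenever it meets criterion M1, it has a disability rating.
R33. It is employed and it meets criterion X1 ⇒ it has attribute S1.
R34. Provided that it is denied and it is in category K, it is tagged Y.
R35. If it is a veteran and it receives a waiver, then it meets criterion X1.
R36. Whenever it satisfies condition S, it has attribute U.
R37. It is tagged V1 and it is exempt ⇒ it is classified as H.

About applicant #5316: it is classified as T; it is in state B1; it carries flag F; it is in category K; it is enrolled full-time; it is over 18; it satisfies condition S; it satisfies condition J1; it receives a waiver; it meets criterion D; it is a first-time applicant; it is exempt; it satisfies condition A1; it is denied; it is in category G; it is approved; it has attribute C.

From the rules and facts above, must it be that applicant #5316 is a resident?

No

Forward chaining from the given facts derives: meets criterion Q, is tagged L1, has marker E, has marker P, has dependents, is classified as H, has marker X, has attribute V, meets criterion M1, is classified as L, has a disability rating, is tagged Y, has attribute U, is eligible for tier A, carries flag M, is in category E1, meets the income test, meets criterion J, is in state U1, has attribute Q1, is employed, requires an interview, meets criterion N, is a veteran, meets criterion X1, has attribute G1, has attribute S1, is on a waitlist.
The only rule concluding "it is a resident" is R6, which needs "it satisfies condition F1"; that is never established.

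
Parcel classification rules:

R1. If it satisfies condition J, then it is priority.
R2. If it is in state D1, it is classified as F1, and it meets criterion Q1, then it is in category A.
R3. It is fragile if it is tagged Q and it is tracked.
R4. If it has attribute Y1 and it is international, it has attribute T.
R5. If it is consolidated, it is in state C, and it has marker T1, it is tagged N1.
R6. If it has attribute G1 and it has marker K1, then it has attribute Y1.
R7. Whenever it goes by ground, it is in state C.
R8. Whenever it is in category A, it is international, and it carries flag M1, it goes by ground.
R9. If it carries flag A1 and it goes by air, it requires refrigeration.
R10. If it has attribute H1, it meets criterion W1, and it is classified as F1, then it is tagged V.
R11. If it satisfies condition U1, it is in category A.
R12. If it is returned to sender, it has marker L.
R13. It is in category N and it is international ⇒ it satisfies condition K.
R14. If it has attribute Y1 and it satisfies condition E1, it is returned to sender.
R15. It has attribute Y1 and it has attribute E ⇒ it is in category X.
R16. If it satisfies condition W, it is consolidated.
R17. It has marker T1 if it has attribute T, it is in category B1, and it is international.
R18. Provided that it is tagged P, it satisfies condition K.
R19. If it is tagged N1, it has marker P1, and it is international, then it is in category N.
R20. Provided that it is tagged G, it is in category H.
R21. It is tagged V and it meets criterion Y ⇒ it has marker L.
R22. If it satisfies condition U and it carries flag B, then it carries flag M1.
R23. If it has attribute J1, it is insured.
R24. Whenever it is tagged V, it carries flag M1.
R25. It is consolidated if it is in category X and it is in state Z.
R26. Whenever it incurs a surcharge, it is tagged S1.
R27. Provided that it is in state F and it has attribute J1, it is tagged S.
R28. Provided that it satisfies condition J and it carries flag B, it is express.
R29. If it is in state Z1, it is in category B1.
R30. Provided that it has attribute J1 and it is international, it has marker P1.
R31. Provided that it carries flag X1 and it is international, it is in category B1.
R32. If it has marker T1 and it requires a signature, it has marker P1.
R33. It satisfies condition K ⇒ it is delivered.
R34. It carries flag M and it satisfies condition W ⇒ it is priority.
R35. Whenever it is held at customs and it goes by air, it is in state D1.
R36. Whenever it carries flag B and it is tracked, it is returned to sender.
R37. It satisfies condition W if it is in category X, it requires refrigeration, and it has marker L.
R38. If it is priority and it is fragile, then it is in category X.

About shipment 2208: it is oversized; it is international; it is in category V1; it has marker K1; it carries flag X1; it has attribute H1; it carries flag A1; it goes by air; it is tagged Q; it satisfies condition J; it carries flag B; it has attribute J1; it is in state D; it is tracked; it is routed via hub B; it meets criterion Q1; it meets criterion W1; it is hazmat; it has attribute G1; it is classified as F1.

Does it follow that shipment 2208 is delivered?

No

Forward chaining from the given facts derives: is priority, is fragile, has attribute Y1, requires refrigeration, is tagged V, is insured, carries flag M1, is express, has marker P1, is in category B1, is returned to sender, is in category X, has attribute T, has marker L, has marker T1, satisfies condition W, is consolidated.
The only rule concluding "it is delivered" is R33, which needs "it satisfies condition K"; that is never established.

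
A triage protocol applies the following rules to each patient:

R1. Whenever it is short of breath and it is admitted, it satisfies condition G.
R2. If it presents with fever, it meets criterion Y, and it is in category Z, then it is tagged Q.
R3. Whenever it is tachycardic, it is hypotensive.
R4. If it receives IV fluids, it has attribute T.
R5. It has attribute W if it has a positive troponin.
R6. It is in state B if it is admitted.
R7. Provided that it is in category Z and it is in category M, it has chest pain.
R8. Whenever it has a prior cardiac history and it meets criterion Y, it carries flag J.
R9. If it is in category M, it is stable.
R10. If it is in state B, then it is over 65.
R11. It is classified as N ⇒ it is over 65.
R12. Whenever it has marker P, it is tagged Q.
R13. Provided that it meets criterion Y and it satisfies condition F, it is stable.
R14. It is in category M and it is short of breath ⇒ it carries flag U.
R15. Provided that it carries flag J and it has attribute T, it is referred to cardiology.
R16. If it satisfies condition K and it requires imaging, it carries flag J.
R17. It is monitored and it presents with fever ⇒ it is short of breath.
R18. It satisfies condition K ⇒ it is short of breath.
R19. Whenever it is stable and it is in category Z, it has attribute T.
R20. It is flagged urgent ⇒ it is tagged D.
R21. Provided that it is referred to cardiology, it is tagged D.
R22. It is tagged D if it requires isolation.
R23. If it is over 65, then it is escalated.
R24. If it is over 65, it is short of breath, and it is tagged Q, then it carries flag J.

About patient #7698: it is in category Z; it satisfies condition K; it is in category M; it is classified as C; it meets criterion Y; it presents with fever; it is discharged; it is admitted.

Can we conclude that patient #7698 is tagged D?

Yes

By R2 (it presents with fever, it meets criterion Y, it is in category Z): it is tagged Q.
By R6 (it is admitted): it is in state B.
By R9 (it is in category M): it is stable.
By R10 (it is in state B): it is over 65.
By R18 (it satisfies condition K): it is short of breath.
By R19 (it is stable, it is in category Z): it has attribute T.
By R24 (it is over 65, it is short of breath, it is tagged Q): it carries flag J.
By R15 (it carries flag J, it has attribute T): it is referred to cardiology.
By R21 (it is referred to cardiology): it is tagged D.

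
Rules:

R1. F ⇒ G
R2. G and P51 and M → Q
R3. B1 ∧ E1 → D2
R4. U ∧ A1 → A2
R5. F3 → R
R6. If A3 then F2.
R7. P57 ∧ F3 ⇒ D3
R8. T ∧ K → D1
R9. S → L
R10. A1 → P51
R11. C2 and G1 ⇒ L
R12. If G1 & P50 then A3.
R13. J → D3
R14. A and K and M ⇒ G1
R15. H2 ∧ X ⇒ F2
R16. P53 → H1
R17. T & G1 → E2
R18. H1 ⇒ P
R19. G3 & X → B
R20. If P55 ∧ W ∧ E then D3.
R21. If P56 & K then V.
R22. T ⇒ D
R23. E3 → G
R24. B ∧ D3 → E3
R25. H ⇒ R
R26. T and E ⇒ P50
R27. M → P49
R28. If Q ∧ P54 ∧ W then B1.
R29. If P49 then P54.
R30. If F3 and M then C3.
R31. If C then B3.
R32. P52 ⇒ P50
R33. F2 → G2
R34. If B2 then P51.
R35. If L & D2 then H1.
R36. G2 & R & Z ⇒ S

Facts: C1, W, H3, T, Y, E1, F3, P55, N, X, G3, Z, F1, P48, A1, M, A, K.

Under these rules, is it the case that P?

No

Forward chaining from the given facts derives: R, D1, P51, G1, E2, B, D, P49, P54, C3.
The only rule concluding P is R18, which needs H1; that is never established.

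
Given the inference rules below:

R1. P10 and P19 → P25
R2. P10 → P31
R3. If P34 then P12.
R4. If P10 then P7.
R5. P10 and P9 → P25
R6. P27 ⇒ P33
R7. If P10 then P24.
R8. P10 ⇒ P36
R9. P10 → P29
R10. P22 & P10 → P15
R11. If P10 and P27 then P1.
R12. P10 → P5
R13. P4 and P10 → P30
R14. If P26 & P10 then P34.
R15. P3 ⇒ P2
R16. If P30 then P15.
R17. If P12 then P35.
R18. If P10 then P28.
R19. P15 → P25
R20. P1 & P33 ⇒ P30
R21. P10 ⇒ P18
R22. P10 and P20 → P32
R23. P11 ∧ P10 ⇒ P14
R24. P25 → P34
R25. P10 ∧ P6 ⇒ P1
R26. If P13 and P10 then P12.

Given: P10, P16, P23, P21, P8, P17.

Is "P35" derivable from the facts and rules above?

Forward chaining from the given facts derives: P31, P7, P24, P36, P29, P5, P28, P18.
The only rule concluding P35 is R17, which needs P12; that is never established.

No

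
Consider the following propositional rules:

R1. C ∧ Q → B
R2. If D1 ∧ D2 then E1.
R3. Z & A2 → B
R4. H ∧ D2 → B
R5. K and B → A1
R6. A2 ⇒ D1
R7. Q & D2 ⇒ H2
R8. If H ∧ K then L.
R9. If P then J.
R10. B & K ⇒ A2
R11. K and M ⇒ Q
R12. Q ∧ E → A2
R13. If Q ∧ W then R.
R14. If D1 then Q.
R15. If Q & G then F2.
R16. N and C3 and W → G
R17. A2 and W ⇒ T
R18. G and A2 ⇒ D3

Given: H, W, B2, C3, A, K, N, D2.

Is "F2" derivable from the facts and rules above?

B  (by R4: H, D2)
A2  (by R10: B, K)
G  (by R16: N, C3, W)
D1  (by R6: A2)
Q  (by R14: D1)
F2  (by R15: Q, G)

Yes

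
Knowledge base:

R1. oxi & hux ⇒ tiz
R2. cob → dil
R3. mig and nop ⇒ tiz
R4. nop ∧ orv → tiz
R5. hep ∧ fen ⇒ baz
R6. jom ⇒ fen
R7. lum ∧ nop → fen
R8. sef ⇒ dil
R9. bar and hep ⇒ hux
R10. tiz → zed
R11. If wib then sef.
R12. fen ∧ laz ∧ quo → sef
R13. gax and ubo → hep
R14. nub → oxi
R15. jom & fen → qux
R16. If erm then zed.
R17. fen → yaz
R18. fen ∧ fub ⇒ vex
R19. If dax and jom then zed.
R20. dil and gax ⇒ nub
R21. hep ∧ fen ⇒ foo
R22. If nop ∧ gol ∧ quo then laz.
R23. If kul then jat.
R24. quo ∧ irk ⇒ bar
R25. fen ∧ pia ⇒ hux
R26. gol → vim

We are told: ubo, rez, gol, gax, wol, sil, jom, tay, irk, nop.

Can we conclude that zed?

No

Forward chaining from the given facts derives: fen, hep, qux, yaz, foo, vim, baz.
Rules concluding zed: R10 needs tiz; R16 needs erm; R19 needs dax — none of these are established.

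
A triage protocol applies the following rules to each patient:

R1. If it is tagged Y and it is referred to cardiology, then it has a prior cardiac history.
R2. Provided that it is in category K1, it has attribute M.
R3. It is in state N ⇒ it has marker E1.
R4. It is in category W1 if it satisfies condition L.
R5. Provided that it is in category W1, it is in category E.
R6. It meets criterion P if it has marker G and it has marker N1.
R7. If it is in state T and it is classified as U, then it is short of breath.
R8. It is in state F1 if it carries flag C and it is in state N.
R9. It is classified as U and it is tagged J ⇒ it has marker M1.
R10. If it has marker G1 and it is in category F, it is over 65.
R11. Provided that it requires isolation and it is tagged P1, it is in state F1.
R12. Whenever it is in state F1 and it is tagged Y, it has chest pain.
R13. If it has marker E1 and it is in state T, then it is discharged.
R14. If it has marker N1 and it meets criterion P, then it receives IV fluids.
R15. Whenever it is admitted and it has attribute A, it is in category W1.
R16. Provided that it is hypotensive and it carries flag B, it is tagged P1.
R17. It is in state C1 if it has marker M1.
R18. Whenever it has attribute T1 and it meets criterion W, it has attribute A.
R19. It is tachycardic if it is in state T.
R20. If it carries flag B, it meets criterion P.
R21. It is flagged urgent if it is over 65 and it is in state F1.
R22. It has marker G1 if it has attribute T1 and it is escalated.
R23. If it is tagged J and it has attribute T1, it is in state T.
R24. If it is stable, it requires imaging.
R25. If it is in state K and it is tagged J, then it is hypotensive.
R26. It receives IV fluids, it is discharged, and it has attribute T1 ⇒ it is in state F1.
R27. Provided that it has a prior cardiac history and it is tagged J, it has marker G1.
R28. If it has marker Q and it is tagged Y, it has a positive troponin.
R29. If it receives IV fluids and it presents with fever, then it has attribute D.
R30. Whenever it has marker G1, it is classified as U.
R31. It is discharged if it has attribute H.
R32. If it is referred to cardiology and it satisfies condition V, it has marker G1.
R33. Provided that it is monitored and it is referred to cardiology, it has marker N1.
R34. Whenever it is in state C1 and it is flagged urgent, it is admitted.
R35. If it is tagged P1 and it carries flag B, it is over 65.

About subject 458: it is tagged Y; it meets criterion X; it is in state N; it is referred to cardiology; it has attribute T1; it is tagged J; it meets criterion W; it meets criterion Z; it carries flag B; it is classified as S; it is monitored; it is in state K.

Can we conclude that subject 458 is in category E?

By R1 (it is tagged Y, it is referred to cardiology): it has a prior cardiac history.
By R3 (it is in state N): it has marker E1.
By R18 (it has attribute T1, it meets criterion W): it has attribute A.
By R20 (it carries flag B): it meets criterion P.
By R23 (it is tagged J, it has attribute T1): it is in state T.
By R25 (it is in state K, it is tagged J): it is hypotensive.
By R27 (it has a prior cardiac history, it is tagged J): it has marker G1.
By R30 (it has marker G1): it is classified as U.
By R33 (it is monitored, it is referred to cardiology): it has marker N1.
By R9 (it is classified as U, it is tagged J): it has marker M1.
By R13 (it has marker E1, it is in state T): it is discharged.
By R14 (it has marker N1, it meets criterion P): it receives IV fluids.
By R16 (it is hypotensive, it carries flag B): it is tagged P1.
By R17 (it has marker M1): it is in state C1.
By R26 (it receives IV fluids, it is discharged, it has attribute T1): it is in state F1.
By R35 (it is tagged P1, it carries flag B): it is over 65.
By R21 (it is over 65, it is in state F1): it is flagged urgent.
By R34 (it is in state C1, it is flagged urgent): it is admitted.
By R15 (it is admitted, it has attribute A): it is in category W1.
By R5 (it is in category W1): it is in category E.

Yes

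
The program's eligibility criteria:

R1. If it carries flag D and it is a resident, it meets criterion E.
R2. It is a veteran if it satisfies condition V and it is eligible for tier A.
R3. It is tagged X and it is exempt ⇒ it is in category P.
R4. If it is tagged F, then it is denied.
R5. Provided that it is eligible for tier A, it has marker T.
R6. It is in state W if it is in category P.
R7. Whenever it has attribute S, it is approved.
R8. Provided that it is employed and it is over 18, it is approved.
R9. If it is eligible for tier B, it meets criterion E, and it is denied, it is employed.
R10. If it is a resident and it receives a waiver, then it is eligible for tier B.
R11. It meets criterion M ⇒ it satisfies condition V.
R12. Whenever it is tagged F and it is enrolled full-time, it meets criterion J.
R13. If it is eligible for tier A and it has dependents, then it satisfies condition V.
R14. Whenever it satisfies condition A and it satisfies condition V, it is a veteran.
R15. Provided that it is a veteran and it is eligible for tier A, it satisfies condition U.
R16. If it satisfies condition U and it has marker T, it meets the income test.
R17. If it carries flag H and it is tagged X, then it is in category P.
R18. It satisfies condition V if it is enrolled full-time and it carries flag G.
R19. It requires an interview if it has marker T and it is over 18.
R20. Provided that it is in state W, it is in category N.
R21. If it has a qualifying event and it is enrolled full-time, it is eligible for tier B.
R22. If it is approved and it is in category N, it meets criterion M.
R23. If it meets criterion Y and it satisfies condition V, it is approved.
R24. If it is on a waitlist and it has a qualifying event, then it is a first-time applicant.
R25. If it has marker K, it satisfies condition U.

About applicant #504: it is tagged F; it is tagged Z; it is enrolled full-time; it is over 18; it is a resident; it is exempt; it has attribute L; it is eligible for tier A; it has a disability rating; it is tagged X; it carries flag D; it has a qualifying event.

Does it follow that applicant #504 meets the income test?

By R1 (it carries flag D, it is a resident): it meets criterion E.
By R3 (it is tagged X, it is exempt): it is in category P.
By R4 (it is tagged F): it is denied.
By R5 (it is eligible for tier A): it has marker T.
By R6 (it is in category P): it is in state W.
By R20 (it is in state W): it is in category N.
By R21 (it has a qualifying event, it is enrolled full-time): it is eligible for tier B.
By R9 (it is eligible for tier B, it meets criterion E, it is denied): it is employed.
By R8 (it is employed, it is over 18): it is approved.
By R22 (it is approved, it is in category N): it meets criterion M.
By R11 (it meets criterion M): it satisfies condition V.
By R2 (it satisfies condition V, it is eligible for tier A): it is a veteran.
By R15 (it is a veteran, it is eligible for tier A): it satisfies condition U.
By R16 (it satisfies condition U, it has marker T): it meets the income test.

Yes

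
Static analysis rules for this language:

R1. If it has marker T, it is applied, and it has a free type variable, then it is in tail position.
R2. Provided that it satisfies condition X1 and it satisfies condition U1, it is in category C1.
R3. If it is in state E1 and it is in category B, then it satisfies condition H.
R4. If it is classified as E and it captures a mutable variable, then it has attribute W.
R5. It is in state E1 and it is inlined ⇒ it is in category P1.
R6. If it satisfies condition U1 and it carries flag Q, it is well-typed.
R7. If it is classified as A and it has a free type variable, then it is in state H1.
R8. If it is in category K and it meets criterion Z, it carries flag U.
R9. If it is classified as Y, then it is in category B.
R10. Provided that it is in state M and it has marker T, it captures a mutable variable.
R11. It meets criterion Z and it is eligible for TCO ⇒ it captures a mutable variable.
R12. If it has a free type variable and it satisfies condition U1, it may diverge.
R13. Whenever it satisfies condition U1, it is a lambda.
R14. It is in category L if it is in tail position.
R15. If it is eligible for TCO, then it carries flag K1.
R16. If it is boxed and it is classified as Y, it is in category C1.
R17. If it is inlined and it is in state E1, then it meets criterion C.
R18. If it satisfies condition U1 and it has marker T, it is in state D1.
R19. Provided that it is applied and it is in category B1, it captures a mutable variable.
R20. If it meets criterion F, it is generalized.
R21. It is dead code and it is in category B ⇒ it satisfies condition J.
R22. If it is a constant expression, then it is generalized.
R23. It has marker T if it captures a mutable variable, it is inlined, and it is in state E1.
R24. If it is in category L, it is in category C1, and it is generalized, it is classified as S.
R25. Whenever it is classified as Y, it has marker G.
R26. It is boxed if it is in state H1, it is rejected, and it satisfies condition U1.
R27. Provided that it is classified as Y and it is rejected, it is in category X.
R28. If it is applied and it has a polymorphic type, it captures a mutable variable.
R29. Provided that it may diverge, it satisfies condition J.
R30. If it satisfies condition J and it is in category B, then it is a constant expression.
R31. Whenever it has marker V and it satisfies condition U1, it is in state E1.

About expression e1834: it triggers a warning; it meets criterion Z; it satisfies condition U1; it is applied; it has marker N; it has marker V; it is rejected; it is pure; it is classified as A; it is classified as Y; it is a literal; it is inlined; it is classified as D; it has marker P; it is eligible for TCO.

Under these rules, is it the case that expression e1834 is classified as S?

Forward chaining from the given facts derives: is in category B, captures a mutable variable, is a lambda, carries flag K1, has marker G, is in category X, is in state E1, satisfies condition H, is in category P1, meets criterion C, has marker T, is in state D1.
The only rule concluding "it is classified as S" is R24, which needs "it is in category L"; that is never established.

No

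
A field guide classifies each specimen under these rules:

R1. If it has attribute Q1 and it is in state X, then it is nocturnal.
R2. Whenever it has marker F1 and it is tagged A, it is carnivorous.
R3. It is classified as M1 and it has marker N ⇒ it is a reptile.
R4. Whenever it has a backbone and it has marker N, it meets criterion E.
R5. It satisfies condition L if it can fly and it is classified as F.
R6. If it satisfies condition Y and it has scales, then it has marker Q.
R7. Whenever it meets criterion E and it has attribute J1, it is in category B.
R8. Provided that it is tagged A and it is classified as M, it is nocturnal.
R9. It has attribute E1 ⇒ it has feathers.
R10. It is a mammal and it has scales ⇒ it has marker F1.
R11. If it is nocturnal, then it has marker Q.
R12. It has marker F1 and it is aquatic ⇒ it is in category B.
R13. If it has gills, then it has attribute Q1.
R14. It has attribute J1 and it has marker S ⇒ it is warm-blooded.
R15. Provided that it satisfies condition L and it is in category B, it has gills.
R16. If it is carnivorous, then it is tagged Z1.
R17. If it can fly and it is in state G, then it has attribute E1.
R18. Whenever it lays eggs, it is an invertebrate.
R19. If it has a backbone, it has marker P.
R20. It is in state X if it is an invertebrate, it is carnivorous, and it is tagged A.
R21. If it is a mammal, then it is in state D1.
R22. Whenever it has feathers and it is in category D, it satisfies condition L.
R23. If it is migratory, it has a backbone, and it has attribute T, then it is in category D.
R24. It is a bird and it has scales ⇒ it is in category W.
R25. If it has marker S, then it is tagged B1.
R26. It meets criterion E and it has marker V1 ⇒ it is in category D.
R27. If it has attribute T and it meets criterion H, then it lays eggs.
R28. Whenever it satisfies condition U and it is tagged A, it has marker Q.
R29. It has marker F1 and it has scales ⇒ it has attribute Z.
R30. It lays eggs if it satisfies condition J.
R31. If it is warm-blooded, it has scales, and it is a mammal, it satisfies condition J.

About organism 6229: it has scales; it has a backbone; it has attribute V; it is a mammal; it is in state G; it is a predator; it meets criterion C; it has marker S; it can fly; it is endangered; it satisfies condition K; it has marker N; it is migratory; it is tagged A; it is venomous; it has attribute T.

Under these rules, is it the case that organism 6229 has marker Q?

Forward chaining from the given facts derives: meets criterion E, has marker F1, has attribute E1, has marker P, is in state D1, is in category D, is tagged B1, has attribute Z, is carnivorous, has feathers, is tagged Z1, satisfies condition L.
Rules concluding "it has marker Q": R6 needs "it satisfies condition Y"; R11 needs "it is nocturnal"; R28 needs "it satisfies condition U" — none of these are established.

No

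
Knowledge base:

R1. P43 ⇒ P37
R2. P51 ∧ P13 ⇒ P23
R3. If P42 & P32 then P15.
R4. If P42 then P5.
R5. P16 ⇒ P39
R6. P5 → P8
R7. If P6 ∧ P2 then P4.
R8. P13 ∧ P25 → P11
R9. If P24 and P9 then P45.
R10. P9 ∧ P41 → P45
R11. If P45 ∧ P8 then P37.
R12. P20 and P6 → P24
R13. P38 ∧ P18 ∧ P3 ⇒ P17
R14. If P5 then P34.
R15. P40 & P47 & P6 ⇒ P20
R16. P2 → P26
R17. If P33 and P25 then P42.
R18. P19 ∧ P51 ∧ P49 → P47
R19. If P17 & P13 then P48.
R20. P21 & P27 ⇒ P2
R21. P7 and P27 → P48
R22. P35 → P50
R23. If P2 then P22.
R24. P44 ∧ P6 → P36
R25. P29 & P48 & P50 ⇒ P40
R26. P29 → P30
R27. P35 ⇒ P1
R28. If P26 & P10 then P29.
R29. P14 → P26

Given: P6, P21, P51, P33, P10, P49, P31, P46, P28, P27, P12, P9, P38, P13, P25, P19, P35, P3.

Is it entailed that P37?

Forward chaining from the given facts derives: P23, P11, P42, P47, P2, P50, P22, P1, P5, P8, P4, P34, P26, P29, P30.
Rules concluding P37: R1 needs P43; R11 needs P45 — none of these are established.

No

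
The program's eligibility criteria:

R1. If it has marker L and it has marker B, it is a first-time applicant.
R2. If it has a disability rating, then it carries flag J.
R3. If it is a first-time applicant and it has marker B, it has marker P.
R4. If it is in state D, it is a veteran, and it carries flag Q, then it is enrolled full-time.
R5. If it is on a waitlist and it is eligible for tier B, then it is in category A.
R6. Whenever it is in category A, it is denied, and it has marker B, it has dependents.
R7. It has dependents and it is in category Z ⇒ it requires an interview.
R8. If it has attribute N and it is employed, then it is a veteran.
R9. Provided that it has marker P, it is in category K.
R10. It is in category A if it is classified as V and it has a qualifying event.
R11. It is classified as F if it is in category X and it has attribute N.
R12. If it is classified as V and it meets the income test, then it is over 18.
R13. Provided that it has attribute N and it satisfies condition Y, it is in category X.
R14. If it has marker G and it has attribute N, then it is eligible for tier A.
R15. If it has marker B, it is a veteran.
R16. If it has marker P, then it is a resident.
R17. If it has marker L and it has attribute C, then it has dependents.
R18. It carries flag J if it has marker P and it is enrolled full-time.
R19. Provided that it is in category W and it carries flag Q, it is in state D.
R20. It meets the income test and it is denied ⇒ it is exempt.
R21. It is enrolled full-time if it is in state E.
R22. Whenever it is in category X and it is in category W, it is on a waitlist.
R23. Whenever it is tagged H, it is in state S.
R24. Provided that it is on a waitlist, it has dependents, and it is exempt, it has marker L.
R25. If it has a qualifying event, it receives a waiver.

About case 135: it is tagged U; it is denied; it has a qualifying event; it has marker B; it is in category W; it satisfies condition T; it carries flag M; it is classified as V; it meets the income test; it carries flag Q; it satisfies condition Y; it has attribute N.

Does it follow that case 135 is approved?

No

Forward chaining from the given facts derives: is in category A, is over 18, is in category X, is a veteran, is in state D, is exempt, is on a waitlist, receives a waiver, is enrolled full-time, has dependents, is classified as F, has marker L, is a first-time applicant, has marker P, is in category K, is a resident, carries flag J.
No rule has "it is approved" as its conclusion, and it is not among the given facts.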